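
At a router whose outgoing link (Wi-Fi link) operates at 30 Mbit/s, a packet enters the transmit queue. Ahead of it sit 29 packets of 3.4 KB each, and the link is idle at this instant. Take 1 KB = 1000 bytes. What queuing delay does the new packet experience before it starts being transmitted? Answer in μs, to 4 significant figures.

Each queued packet: L/R = 27200/30000000 = 906.667 μs.
29 queued → 26293.3 μs.
Queuing delay = 26290 μs.

26290 μs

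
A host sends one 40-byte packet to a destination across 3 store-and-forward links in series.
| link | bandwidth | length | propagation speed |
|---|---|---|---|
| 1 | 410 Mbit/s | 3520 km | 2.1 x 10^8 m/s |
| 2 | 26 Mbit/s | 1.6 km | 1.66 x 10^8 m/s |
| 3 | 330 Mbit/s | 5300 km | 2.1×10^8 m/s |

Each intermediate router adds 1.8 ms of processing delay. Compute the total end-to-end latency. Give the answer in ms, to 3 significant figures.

45.6 ms

L = 40 × 8 = 320 bits.
Transmission delays (L/R per hop): 0.000780488, 0.0123077, 0.000969697 ms; sum = 0.0140579 ms.
Propagation delays (d/s per hop): 16.7619, 0.00963855, 25.2381 ms; sum = 42.0096 ms.
Processing at 2 router(s): 2 × 1.8 ms = 3.6 ms.
End-to-end = 45.6 ms.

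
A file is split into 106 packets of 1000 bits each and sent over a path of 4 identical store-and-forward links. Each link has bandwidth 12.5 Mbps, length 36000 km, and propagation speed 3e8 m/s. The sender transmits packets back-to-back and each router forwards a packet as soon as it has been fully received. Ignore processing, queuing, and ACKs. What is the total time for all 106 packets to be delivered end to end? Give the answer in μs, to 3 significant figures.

489000 μs

Per-hop transmission t_tx = L/R = 1000/12500000 = 80 μs.
Per-hop propagation t_prop = 36000000/300000000 = 120000 μs.
Pipeline fill: first packet needs 4·t_tx to clear all hops; remaining 105 packets each add one t_tx.
Total = (4+106-1)·t_tx + 4·t_prop = 109·80 + 4·120000 = 489000 μs.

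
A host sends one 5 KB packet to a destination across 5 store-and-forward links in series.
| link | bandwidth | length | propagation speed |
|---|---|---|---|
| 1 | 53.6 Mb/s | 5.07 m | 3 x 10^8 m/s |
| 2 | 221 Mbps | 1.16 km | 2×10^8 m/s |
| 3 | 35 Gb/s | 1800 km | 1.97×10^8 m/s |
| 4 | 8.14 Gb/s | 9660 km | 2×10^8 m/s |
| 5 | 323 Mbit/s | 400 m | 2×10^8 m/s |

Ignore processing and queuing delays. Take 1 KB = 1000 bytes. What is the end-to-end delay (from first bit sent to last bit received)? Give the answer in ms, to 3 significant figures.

58.5 ms

L = 40000 bits.
Transmission delays (L/R per hop): 0.746269, 0.180995, 0.00114286, 0.004914, 0.123839 ms; sum = 1.05716 ms.
Propagation delays (d/s per hop): 1.69e-05, 0.0058, 9.13706, 48.3, 0.002 ms; sum = 57.4449 ms.
End-to-end = 58.5 ms.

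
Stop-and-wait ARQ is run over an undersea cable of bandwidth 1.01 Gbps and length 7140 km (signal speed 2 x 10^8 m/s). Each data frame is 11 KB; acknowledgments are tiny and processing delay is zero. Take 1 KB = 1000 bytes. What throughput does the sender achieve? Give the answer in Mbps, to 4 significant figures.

t_tx = L/R = 88000/1010000000 = 8.71287e-05 s.
t_prop = 7140000/200000000 = 0.0357 s; RTT = 0.0714 s.
Cycle = t_tx + RTT = 0.0714871 s.
Throughput = L / cycle = 88000 / 0.0714871 = 1.231 Mbps.

1.231 Mbps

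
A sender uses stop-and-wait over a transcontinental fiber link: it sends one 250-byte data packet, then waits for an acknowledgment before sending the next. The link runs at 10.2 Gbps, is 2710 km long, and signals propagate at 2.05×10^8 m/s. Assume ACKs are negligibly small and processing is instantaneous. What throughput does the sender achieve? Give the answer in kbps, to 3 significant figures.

t_tx = L/R = 2000/10200000000 = 1.96078e-07 s.
t_prop = 2710000/2.05e+08 = 0.0132195 s; RTT = 0.026439 s.
Cycle = t_tx + RTT = 0.0264392 s.
Throughput = L / cycle = 2000 / 0.0264392 = 75.6 kbps.

75.6 kbps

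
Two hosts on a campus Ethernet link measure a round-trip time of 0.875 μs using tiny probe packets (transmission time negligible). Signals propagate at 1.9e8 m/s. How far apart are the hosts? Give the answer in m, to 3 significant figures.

One-way propagation = RTT/2 = 0.4375 μs.
d = s × t = 190000000 × 4.375e-07 = 83.1 m.

83.1 m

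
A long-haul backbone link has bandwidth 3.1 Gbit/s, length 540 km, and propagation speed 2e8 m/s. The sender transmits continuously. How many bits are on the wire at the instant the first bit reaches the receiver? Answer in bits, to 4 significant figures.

Propagation delay = 540000 / 200000000 = 0.0027 s.
BDP = R × t_prop = 3100000000 × 0.0027 = 8370000 bits.

8370000 bits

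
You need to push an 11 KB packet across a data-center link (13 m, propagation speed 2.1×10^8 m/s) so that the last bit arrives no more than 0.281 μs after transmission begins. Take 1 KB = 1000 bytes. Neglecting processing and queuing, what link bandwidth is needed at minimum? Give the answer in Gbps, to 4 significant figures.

401.7 Gbps

L = 88000 bits.
Propagation delay = 13 / 210000000 = 0.0619048 μs.
Transmission budget = 0.281 − 0.0619048 = 0.219095 μs.
R ≥ L / t_tx = 88000 bits / 2.19095e-07 s = 401.7 Gbps.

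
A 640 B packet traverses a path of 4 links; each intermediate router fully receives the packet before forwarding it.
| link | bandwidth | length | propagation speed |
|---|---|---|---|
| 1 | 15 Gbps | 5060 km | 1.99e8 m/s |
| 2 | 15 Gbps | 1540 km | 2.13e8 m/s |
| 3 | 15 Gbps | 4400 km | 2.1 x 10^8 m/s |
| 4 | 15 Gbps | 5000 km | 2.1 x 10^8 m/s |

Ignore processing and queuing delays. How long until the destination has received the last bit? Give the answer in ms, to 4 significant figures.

L = 640 × 8 = 5120 bits.
Transmission delay per hop = L/R = 5120/15000000000 = 0.000341333 ms; 4 hops → 0.00136533 ms.
Propagation delays (d/s per hop): 25.4271, 7.23005, 20.9524, 23.8095 ms; sum = 77.4191 ms.
End-to-end = 77.42 ms.

77.42 ms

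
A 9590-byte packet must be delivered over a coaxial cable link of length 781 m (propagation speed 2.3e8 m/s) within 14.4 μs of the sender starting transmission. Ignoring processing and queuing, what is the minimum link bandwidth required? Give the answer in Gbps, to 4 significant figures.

6.972 Gbps

L = 76720 bits.
Propagation delay = 781 / 2.3e+08 = 3.39565 μs.
Transmission budget = 14.4 − 3.39565 = 11.0043 μs.
R ≥ L / t_tx = 76720 bits / 1.10043e-05 s = 6.972 Gbps.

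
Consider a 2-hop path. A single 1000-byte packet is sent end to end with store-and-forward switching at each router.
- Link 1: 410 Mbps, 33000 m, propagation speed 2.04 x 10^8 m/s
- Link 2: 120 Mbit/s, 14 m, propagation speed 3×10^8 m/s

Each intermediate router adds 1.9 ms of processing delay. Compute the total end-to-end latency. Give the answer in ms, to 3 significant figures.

2.15 ms

L = 1000 × 8 = 8000 bits.
Transmission delays (L/R per hop): 0.0195122, 0.0666667 ms; sum = 0.0861789 ms.
Propagation delays (d/s per hop): 0.161765, 4.66667e-05 ms; sum = 0.161811 ms.
Processing at 1 router(s): 1 × 1.9 ms = 1.9 ms.
End-to-end = 2.15 ms.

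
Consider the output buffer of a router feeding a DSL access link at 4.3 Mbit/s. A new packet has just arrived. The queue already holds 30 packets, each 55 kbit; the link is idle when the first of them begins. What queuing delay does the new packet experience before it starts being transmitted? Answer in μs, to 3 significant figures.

384000 μs

Each queued packet: L/R = 55000/4300000 = 12790.7 μs.
30 queued → 383721 μs.
Queuing delay = 384000 μs.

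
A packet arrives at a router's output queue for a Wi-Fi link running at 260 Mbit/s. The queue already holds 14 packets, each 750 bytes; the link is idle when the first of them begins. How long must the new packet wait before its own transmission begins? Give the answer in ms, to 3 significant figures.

Each queued packet: L/R = 6000/260000000 = 0.0230769 ms.
14 queued → 0.323077 ms.
Queuing delay = 0.323 ms.

0.323 ms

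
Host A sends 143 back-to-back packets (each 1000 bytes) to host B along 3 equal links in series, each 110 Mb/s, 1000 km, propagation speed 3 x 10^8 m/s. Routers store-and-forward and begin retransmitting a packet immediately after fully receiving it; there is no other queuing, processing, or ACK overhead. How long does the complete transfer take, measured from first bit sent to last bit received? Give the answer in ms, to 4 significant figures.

Per-hop transmission t_tx = L/R = 8000/110000000 = 0.0727273 ms.
Per-hop propagation t_prop = 1000000/300000000 = 3.33333 ms.
Pipeline fill: first packet needs 3·t_tx to clear all hops; remaining 142 packets each add one t_tx.
Total = (3+143-1)·t_tx + 3·t_prop = 145·0.0727273 + 3·3.33333 = 20.55 ms.

20.55 ms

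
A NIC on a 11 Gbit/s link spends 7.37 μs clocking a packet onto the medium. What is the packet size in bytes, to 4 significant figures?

L = R × t_tx = 11000000000 b/s × 7.37e-06 s = 81070 bits.
In bytes: 81070 / 8 = 10130 bytes.

10130 bytes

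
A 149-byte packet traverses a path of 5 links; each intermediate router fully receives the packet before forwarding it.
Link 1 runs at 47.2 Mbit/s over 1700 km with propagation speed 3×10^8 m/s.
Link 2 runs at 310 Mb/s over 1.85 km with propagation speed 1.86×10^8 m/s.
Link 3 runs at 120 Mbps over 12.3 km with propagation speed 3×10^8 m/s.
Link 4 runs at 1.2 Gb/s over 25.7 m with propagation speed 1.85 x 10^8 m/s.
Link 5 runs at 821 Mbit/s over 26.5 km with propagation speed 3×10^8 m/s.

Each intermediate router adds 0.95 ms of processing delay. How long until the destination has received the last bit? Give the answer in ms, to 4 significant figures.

L = 149 × 8 = 1192 bits.
Transmission delays (L/R per hop): 0.0252542, 0.00384516, 0.00993333, 0.000993333, 0.00145189 ms; sum = 0.041478 ms.
Propagation delays (d/s per hop): 5.66667, 0.00994624, 0.041, 0.000138919, 0.0883333 ms; sum = 5.80609 ms.
Processing at 4 router(s): 4 × 0.95 ms = 3.8 ms.
End-to-end = 9.648 ms.

9.648 ms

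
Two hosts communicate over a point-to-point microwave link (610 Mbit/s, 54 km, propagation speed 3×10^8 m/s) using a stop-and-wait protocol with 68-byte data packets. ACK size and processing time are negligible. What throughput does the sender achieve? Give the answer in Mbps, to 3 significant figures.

1.51 Mbps

t_tx = L/R = 544/610000000 = 8.91803e-07 s.
t_prop = 54000/300000000 = 0.00018 s; RTT = 0.00036 s.
Cycle = t_tx + RTT = 0.000360892 s.
Throughput = L / cycle = 544 / 0.000360892 = 1.51 Mbps.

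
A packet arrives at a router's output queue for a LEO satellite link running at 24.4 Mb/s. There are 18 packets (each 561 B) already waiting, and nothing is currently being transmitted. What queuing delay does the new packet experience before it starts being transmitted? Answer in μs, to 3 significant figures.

Each queued packet: L/R = 4488/24400000 = 183.934 μs.
18 queued → 3310.82 μs.
Queuing delay = 3310 μs.

3310 μs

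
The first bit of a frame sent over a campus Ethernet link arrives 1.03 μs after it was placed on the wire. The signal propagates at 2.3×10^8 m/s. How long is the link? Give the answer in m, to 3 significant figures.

237 m

d = s × t_prop = 2.3e+08 × 1.03e-06 = 237 m.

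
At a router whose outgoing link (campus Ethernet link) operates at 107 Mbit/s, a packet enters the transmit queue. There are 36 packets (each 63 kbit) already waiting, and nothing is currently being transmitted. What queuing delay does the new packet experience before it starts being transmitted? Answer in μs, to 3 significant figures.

Each queued packet: L/R = 63000/107000000 = 588.785 μs.
36 queued → 21196.3 μs.
Queuing delay = 21200 μs.

21200 μs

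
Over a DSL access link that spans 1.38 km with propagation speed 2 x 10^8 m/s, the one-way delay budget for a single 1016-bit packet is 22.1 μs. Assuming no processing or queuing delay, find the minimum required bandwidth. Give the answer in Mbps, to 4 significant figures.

66.84 Mbps

Propagation delay = 1380 / 200000000 = 6.9 μs.
Transmission budget = 22.1 − 6.9 = 15.2 μs.
R ≥ L / t_tx = 1016 bits / 1.52e-05 s = 66.84 Mbps.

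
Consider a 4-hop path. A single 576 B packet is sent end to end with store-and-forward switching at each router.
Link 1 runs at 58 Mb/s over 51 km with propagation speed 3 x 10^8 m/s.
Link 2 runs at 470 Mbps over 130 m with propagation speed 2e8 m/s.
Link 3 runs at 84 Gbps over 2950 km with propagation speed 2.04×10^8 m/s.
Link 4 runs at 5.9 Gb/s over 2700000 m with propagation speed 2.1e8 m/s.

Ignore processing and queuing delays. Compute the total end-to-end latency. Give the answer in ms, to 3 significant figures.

27.6 ms

L = 576 × 8 = 4608 bits.
Transmission delays (L/R per hop): 0.0794483, 0.00980426, 5.48571e-05, 0.000781017 ms; sum = 0.0900884 ms.
Propagation delays (d/s per hop): 0.17, 0.00065, 14.4608, 12.8571 ms; sum = 27.4886 ms.
End-to-end = 27.6 ms.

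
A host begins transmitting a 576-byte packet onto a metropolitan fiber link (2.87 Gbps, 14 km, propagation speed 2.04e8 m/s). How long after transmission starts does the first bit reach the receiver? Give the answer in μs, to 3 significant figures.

68.6 μs

First bit experiences only propagation delay: d/s = 14000/204000000 = 68.6 μs.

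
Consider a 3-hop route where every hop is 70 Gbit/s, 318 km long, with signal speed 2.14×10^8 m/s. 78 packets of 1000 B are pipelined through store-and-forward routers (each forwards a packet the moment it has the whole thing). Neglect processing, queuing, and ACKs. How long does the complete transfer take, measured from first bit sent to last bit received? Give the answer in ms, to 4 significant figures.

4.467 ms

Per-hop transmission t_tx = L/R = 8000/70000000000 = 0.000114286 ms.
Per-hop propagation t_prop = 318000/214000000 = 1.48598 ms.
Pipeline fill: first packet needs 3·t_tx to clear all hops; remaining 77 packets each add one t_tx.
Total = (3+78-1)·t_tx + 3·t_prop = 80·0.000114286 + 3·1.48598 = 4.467 ms.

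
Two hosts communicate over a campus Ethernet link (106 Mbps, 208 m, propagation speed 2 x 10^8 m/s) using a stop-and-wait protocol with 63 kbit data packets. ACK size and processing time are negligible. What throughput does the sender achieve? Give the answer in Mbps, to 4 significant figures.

t_tx = L/R = 63000/106000000 = 0.00059434 s.
t_prop = 208/200000000 = 1.04e-06 s; RTT = 2.08e-06 s.
Cycle = t_tx + RTT = 0.00059642 s.
Throughput = L / cycle = 63000 / 0.00059642 = 105.6 Mbps.

105.6 Mbps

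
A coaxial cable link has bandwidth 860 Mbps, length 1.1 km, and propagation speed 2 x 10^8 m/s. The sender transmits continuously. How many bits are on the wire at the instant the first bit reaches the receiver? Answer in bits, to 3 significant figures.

Propagation delay = 1100 / 200000000 = 5.5e-06 s.
BDP = R × t_prop = 860000000 × 5.5e-06 = 4730 bits.

4730 bits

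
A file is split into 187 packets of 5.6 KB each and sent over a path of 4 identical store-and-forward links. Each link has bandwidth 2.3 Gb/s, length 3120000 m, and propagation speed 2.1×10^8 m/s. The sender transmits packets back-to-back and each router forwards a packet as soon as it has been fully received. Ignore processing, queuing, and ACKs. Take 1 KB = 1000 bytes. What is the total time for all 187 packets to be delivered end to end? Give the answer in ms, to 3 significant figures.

Per-hop transmission t_tx = L/R = 44800/2300000000 = 0.0194783 ms.
Per-hop propagation t_prop = 3120000/210000000 = 14.8571 ms.
Pipeline fill: first packet needs 4·t_tx to clear all hops; remaining 186 packets each add one t_tx.
Total = (4+187-1)·t_tx + 4·t_prop = 190·0.0194783 + 4·14.8571 = 63.1 ms.

63.1 ms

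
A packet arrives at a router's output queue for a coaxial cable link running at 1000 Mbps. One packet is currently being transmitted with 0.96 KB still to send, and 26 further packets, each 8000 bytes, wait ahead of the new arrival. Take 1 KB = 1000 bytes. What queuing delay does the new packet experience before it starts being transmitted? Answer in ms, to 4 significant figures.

1.672 ms

Each queued packet: L/R = 64000/1000000000 = 0.064 ms.
26 queued → 1.664 ms.
Plus remaining 7680 bits of current packet: 0.00768 ms.
Queuing delay = 1.672 ms.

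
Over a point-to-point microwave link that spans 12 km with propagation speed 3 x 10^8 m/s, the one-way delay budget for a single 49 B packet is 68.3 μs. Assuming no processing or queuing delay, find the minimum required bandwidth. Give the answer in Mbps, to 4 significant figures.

13.85 Mbps

L = 392 bits.
Propagation delay = 12000 / 300000000 = 40 μs.
Transmission budget = 68.3 − 40 = 28.3 μs.
R ≥ L / t_tx = 392 bits / 2.83e-05 s = 13.85 Mbps.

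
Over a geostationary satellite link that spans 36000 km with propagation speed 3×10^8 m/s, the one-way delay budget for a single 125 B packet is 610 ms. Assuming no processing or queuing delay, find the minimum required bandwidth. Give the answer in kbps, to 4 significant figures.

L = 1000 bits.
Propagation delay = 36000000 / 300000000 = 120 ms.
Transmission budget = 610 − 120 = 490 ms.
R ≥ L / t_tx = 1000 bits / 0.49 s = 2.041 kbps.

2.041 kbps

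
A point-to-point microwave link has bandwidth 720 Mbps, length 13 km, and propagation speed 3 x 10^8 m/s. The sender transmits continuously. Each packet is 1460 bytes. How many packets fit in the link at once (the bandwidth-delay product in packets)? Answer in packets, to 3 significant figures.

Propagation delay = 13000 / 300000000 = 4.33333e-05 s.
BDP = R × t_prop = 720000000 × 4.33333e-05 = 31200 bits.
In packets of 11680 bits: 2.67 packets.

2.67 packets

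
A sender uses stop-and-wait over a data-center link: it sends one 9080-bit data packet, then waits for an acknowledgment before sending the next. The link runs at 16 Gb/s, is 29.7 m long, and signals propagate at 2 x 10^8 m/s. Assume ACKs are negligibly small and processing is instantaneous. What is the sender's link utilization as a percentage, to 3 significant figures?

65.6 %

t_tx = L/R = 9080/16000000000 = 5.675e-07 s.
t_prop = 29.7/200000000 = 1.485e-07 s; RTT = 2.97e-07 s.
Cycle = t_tx + RTT = 8.645e-07 s.
Utilization = t_tx / cycle = 5.675e-07/8.645e-07 = 65.6 %.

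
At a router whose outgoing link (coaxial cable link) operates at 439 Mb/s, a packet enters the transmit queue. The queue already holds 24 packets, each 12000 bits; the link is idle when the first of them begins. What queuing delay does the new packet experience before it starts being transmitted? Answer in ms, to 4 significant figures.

0.6560 ms

Each queued packet: L/R = 12000/439000000 = 0.0273349 ms.
24 queued → 0.656036 ms.
Queuing delay = 0.6560 ms.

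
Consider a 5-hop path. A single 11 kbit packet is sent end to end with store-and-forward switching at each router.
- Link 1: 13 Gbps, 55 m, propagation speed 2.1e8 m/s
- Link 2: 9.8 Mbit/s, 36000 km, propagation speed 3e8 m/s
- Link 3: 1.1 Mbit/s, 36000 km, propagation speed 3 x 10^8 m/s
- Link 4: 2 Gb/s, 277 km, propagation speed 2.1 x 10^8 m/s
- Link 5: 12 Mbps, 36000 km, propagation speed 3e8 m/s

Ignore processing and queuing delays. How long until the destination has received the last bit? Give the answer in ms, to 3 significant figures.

373 ms

L = 11000 bits.
Transmission delays (L/R per hop): 0.000846154, 1.12245, 10, 0.0055, 0.916667 ms; sum = 12.0455 ms.
Propagation delays (d/s per hop): 0.000261905, 120, 120, 1.31905, 120 ms; sum = 361.319 ms.
End-to-end = 373 ms.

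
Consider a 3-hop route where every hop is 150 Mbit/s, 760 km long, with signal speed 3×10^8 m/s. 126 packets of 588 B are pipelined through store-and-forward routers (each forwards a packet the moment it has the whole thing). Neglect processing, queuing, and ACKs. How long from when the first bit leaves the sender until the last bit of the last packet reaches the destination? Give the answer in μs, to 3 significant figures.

11600 μs

Per-hop transmission t_tx = L/R = 4704/150000000 = 31.36 μs.
Per-hop propagation t_prop = 760000/300000000 = 2533.33 μs.
Pipeline fill: first packet needs 3·t_tx to clear all hops; remaining 125 packets each add one t_tx.
Total = (3+126-1)·t_tx + 3·t_prop = 128·31.36 + 3·2533.33 = 11600 μs.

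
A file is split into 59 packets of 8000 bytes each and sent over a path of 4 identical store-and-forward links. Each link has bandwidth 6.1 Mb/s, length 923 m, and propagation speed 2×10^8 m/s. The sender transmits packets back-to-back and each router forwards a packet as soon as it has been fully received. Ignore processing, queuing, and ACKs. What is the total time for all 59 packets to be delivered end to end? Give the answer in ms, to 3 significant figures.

Per-hop transmission t_tx = L/R = 64000/6100000 = 10.4918 ms.
Per-hop propagation t_prop = 923/200000000 = 0.004615 ms.
Pipeline fill: first packet needs 4·t_tx to clear all hops; remaining 58 packets each add one t_tx.
Total = (4+59-1)·t_tx + 4·t_prop = 62·10.4918 + 4·0.004615 = 651 ms.

651 ms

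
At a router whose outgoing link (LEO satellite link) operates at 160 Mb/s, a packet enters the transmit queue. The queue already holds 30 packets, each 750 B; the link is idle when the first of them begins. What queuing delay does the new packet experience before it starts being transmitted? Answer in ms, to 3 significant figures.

Each queued packet: L/R = 6000/160000000 = 0.0375 ms.
30 queued → 1.125 ms.
Queuing delay = 1.13 ms.

1.13 ms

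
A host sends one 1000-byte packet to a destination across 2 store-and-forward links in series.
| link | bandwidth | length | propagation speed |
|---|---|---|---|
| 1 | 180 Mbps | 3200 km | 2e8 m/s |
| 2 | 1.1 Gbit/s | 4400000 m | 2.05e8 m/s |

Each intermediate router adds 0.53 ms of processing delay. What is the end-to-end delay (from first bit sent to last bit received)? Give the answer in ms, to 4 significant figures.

L = 1000 × 8 = 8000 bits.
Transmission delays (L/R per hop): 0.0444444, 0.00727273 ms; sum = 0.0517172 ms.
Propagation delays (d/s per hop): 16, 21.4634 ms; sum = 37.4634 ms.
Processing at 1 router(s): 1 × 0.53 ms = 0.53 ms.
End-to-end = 38.05 ms.

38.05 ms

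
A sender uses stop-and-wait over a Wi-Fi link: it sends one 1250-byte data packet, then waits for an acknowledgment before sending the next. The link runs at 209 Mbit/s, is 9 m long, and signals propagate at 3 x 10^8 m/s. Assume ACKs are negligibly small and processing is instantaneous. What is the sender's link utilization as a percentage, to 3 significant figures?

99.9 %

t_tx = L/R = 10000/209000000 = 4.78469e-05 s.
t_prop = 9/300000000 = 3e-08 s; RTT = 6e-08 s.
Cycle = t_tx + RTT = 4.79069e-05 s.
Utilization = t_tx / cycle = 4.78469e-05/4.79069e-05 = 99.9 %.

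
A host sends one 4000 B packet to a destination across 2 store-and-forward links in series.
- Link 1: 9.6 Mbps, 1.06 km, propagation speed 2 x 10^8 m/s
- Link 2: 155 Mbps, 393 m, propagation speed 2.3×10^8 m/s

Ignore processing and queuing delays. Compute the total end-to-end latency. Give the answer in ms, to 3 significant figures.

L = 4000 × 8 = 32000 bits.
Transmission delays (L/R per hop): 3.33333, 0.206452 ms; sum = 3.53978 ms.
Propagation delays (d/s per hop): 0.0053, 0.0017087 ms; sum = 0.0070087 ms.
End-to-end = 3.55 ms.

3.55 ms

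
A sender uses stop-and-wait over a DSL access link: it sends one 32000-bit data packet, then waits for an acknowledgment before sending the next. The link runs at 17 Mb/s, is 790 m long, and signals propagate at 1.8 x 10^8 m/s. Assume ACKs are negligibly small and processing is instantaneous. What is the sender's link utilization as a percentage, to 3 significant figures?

t_tx = L/R = 32000/17000000 = 0.00188235 s.
t_prop = 790/180000000 = 4.38889e-06 s; RTT = 8.77778e-06 s.
Cycle = t_tx + RTT = 0.00189113 s.
Utilization = t_tx / cycle = 0.00188235/0.00189113 = 99.5 %.

99.5 %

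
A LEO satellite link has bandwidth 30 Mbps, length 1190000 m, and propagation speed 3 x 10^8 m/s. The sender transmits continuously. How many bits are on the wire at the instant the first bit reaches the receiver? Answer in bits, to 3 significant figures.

119000 bits

Propagation delay = 1190000 / 300000000 = 0.00396667 s.
BDP = R × t_prop = 30000000 × 0.00396667 = 119000 bits.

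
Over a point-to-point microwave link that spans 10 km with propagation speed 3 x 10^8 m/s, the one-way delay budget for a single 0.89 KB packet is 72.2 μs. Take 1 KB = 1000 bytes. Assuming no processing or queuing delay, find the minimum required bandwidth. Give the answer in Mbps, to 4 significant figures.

L = 7120 bits.
Propagation delay = 10000 / 300000000 = 33.3333 μs.
Transmission budget = 72.2 − 33.3333 = 38.8667 μs.
R ≥ L / t_tx = 7120 bits / 3.88667e-05 s = 183.2 Mbps.

183.2 Mbps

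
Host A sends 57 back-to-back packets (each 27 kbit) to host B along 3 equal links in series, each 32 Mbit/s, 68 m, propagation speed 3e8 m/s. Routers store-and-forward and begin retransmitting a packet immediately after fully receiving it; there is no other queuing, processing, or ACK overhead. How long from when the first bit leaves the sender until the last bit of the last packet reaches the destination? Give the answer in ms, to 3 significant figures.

Per-hop transmission t_tx = L/R = 27000/32000000 = 0.84375 ms.
Per-hop propagation t_prop = 68/300000000 = 0.000226667 ms.
Pipeline fill: first packet needs 3·t_tx to clear all hops; remaining 56 packets each add one t_tx.
Total = (3+57-1)·t_tx + 3·t_prop = 59·0.84375 + 3·0.000226667 = 49.8 ms.

49.8 ms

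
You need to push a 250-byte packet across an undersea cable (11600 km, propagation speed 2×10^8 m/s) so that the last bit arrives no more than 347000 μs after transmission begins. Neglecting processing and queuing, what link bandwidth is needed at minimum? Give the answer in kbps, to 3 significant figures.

L = 2000 bits.
Propagation delay = 11600000 / 200000000 = 58000 μs.
Transmission budget = 347000 − 58000 = 289000 μs.
R ≥ L / t_tx = 2000 bits / 0.289 s = 6.92 kbps.

6.92 kbps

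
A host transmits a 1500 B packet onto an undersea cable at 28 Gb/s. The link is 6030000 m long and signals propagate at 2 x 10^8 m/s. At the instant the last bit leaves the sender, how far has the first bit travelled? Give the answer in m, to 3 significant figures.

85.7 m

t_tx = L/R = 12000/28000000000 = 4.28571e-07 s.
Distance = s × t_tx = 200000000 × 4.28571e-07 = 85.7 m.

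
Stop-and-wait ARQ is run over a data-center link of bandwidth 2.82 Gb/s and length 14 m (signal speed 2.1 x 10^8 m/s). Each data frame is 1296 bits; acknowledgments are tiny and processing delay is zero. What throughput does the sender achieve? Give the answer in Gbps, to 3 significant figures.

2.19 Gbps

t_tx = L/R = 1296/2820000000 = 4.59574e-07 s.
t_prop = 14/210000000 = 6.66667e-08 s; RTT = 1.33333e-07 s.
Cycle = t_tx + RTT = 5.92908e-07 s.
Throughput = L / cycle = 1296 / 5.92908e-07 = 2.19 Gbps.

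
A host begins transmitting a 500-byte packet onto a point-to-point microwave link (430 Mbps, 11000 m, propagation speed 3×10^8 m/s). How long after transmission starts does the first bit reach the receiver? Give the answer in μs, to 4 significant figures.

First bit experiences only propagation delay: d/s = 11000/300000000 = 36.67 μs.

36.67 μs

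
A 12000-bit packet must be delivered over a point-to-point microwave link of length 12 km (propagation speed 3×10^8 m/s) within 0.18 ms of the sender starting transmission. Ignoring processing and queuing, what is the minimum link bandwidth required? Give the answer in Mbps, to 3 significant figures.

85.7 Mbps

Propagation delay = 12000 / 300000000 = 0.04 ms.
Transmission budget = 0.18 − 0.04 = 0.14 ms.
R ≥ L / t_tx = 12000 bits / 0.00014 s = 85.7 Mbps.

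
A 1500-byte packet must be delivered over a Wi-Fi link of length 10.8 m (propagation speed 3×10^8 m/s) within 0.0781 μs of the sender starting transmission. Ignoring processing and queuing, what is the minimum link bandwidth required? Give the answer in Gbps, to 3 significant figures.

L = 12000 bits.
Propagation delay = 10.8 / 300000000 = 0.036 μs.
Transmission budget = 0.0781 − 0.036 = 0.0421 μs.
R ≥ L / t_tx = 12000 bits / 4.21e-08 s = 285 Gbps.

285 Gbps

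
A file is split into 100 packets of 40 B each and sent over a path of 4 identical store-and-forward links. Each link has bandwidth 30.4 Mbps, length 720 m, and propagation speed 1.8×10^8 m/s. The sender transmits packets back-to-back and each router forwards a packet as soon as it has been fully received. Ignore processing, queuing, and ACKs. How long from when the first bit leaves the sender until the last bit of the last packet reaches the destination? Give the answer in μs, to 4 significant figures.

Per-hop transmission t_tx = L/R = 320/30400000 = 10.5263 μs.
Per-hop propagation t_prop = 720/180000000 = 4 μs.
Pipeline fill: first packet needs 4·t_tx to clear all hops; remaining 99 packets each add one t_tx.
Total = (4+100-1)·t_tx + 4·t_prop = 103·10.5263 + 4·4 = 1100 μs.

1100 μs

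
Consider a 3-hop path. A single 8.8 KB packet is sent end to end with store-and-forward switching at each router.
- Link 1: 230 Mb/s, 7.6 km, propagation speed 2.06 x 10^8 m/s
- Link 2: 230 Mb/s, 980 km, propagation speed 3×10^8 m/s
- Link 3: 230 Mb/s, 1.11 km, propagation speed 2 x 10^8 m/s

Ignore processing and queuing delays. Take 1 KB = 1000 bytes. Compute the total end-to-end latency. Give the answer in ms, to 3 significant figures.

L = 70400 bits.
Transmission delay per hop = L/R = 70400/230000000 = 0.306087 ms; 3 hops → 0.918261 ms.
Propagation delays (d/s per hop): 0.0368932, 3.26667, 0.00555 ms; sum = 3.30911 ms.
End-to-end = 4.23 ms.

4.23 ms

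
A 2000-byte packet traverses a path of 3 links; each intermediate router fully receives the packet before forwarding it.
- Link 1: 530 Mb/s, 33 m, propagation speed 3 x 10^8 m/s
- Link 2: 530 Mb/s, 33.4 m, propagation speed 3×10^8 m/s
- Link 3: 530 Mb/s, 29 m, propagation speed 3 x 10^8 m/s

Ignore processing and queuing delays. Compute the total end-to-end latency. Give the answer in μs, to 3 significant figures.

L = 2000 × 8 = 16000 bits.
Transmission delay per hop = L/R = 16000/530000000 = 30.1887 μs; 3 hops → 90.566 μs.
Propagation delays (d/s per hop): 0.11, 0.111333, 0.0966667 μs; sum = 0.318 μs.
End-to-end = 90.9 μs.

90.9 μs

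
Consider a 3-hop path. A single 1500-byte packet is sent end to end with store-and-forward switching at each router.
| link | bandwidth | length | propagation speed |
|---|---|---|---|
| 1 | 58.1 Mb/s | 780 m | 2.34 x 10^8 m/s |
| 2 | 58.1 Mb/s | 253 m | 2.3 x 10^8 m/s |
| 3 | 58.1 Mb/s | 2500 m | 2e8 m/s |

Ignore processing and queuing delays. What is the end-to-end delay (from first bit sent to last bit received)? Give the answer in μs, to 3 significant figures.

L = 1500 × 8 = 12000 bits.
Transmission delay per hop = L/R = 12000/58100000 = 206.54 μs; 3 hops → 619.621 μs.
Propagation delays (d/s per hop): 3.33333, 1.1, 12.5 μs; sum = 16.9333 μs.
End-to-end = 637 μs.

637 μs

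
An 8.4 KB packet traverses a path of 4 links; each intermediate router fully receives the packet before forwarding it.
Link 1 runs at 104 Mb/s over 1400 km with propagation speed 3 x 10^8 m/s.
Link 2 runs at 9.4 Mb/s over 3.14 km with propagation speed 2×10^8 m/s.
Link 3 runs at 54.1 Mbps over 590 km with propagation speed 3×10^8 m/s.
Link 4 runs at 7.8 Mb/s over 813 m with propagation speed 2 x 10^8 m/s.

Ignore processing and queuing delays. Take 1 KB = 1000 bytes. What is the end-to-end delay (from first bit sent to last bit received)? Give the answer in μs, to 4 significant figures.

L = 67200 bits.
Transmission delays (L/R per hop): 646.154, 7148.94, 1242.14, 8615.38 μs; sum = 17652.6 μs.
Propagation delays (d/s per hop): 4666.67, 15.7, 1966.67, 4.065 μs; sum = 6653.1 μs.
End-to-end = 24310 μs.

24310 μs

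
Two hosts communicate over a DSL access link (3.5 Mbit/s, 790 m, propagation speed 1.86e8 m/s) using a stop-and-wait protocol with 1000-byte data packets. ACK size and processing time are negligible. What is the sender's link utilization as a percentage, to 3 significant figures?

t_tx = L/R = 8000/3500000 = 0.00228571 s.
t_prop = 790/186000000 = 4.24731e-06 s; RTT = 8.49462e-06 s.
Cycle = t_tx + RTT = 0.00229421 s.
Utilization = t_tx / cycle = 0.00228571/0.00229421 = 99.6 %.

99.6 %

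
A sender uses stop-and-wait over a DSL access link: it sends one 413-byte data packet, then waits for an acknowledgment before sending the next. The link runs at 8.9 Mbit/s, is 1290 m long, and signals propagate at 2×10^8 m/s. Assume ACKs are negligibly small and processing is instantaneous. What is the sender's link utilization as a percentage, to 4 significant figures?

96.64 %

t_tx = L/R = 3304/8900000 = 0.000371236 s.
t_prop = 1290/200000000 = 6.45e-06 s; RTT = 1.29e-05 s.
Cycle = t_tx + RTT = 0.000384136 s.
Utilization = t_tx / cycle = 0.000371236/0.000384136 = 96.64 %.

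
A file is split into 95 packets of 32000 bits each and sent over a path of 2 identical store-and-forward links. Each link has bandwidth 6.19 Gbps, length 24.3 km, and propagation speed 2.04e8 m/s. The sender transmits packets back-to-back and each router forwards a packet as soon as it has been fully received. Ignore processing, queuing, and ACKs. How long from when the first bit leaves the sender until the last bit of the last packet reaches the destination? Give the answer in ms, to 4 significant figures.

Per-hop transmission t_tx = L/R = 32000/6190000000 = 0.00516963 ms.
Per-hop propagation t_prop = 24300/204000000 = 0.119118 ms.
Pipeline fill: first packet needs 2·t_tx to clear all hops; remaining 94 packets each add one t_tx.
Total = (2+95-1)·t_tx + 2·t_prop = 96·0.00516963 + 2·0.119118 = 0.7345 ms.

0.7345 ms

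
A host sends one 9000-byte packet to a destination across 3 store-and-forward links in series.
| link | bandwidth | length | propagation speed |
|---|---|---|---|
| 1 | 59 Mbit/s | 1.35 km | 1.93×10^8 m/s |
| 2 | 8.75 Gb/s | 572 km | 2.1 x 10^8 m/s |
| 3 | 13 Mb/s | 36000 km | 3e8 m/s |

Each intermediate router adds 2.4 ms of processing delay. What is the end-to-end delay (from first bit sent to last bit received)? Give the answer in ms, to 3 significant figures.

134 ms

L = 9000 × 8 = 72000 bits.
Transmission delays (L/R per hop): 1.22034, 0.00822857, 5.53846 ms; sum = 6.76703 ms.
Propagation delays (d/s per hop): 0.00699482, 2.72381, 120 ms; sum = 122.731 ms.
Processing at 2 router(s): 2 × 2.4 ms = 4.8 ms.
End-to-end = 134 ms.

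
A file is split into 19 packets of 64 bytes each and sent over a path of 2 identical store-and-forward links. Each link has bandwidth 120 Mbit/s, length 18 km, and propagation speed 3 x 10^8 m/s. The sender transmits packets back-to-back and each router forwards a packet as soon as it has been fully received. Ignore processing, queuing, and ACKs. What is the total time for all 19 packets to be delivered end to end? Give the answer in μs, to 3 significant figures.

205 μs

Per-hop transmission t_tx = L/R = 512/120000000 = 4.26667 μs.
Per-hop propagation t_prop = 18000/300000000 = 60 μs.
Pipeline fill: first packet needs 2·t_tx to clear all hops; remaining 18 packets each add one t_tx.
Total = (2+19-1)·t_tx + 2·t_prop = 20·4.26667 + 2·60 = 205 μs.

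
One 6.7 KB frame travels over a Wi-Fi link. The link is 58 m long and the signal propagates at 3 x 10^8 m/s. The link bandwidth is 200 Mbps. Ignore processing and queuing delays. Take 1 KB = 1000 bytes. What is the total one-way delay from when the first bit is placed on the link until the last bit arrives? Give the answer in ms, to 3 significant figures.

L = 53600 bits.
Transmission delay = L/R = 53600 / 200000000 = 0.268 ms.
Propagation delay = d/s = 58 m / 300000000 m/s = 0.000193333 ms.
Total = 0.268 ms.

0.268 ms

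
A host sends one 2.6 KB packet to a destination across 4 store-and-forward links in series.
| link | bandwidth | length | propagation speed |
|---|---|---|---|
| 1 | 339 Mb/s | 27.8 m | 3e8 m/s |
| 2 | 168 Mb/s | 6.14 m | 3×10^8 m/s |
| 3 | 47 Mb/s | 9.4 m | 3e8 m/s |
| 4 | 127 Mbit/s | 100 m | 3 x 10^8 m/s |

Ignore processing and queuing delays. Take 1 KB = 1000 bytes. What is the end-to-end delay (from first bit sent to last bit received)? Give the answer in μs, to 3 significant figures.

L = 20800 bits.
Transmission delays (L/R per hop): 61.3569, 123.81, 442.553, 163.78 μs; sum = 791.499 μs.
Propagation delays (d/s per hop): 0.0926667, 0.0204667, 0.0313333, 0.333333 μs; sum = 0.4778 μs.
End-to-end = 792 μs.

792 μs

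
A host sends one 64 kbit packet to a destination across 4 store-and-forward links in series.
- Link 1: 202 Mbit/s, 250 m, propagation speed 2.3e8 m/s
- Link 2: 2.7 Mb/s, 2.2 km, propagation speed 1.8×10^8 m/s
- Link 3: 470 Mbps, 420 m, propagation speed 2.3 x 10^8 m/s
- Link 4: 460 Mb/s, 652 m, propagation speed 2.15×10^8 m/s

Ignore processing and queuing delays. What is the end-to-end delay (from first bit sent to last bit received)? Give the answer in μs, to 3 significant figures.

L = 64000 bits.
Transmission delays (L/R per hop): 316.832, 23703.7, 136.17, 139.13 μs; sum = 24295.8 μs.
Propagation delays (d/s per hop): 1.08696, 12.2222, 1.82609, 3.03256 μs; sum = 18.1678 μs.
End-to-end = 24300 μs.

24300 μs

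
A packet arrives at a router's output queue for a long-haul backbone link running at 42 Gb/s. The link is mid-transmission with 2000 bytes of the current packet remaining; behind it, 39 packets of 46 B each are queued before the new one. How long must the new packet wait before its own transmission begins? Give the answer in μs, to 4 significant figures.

Each queued packet: L/R = 368/42000000000 = 0.0087619 μs.
39 queued → 0.341714 μs.
Plus remaining 16000 bits of current packet: 0.380952 μs.
Queuing delay = 0.7227 μs.

0.7227 μs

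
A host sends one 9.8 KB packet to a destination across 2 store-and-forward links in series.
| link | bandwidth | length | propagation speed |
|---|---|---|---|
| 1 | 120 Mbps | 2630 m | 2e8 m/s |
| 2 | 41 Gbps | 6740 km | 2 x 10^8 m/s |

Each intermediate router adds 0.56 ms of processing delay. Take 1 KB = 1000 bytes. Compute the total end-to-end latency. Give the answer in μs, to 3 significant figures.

L = 78400 bits.
Transmission delays (L/R per hop): 653.333, 1.9122 μs; sum = 655.246 μs.
Propagation delays (d/s per hop): 13.15, 33700 μs; sum = 33713.2 μs.
Processing at 1 router(s): 1 × 0.56 ms = 560 μs.
End-to-end = 34900 μs.

34900 μs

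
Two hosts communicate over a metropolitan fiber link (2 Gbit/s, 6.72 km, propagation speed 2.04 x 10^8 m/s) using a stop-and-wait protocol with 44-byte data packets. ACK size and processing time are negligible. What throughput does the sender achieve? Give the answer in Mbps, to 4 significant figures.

t_tx = L/R = 352/2000000000 = 1.76e-07 s.
t_prop = 6720/204000000 = 3.29412e-05 s; RTT = 6.58824e-05 s.
Cycle = t_tx + RTT = 6.60584e-05 s.
Throughput = L / cycle = 352 / 6.60584e-05 = 5.329 Mbps.

5.329 Mbps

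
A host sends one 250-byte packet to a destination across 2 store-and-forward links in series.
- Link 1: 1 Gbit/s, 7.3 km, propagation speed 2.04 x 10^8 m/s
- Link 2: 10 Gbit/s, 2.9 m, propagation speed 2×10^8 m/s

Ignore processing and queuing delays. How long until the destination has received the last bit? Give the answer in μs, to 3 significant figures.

L = 250 × 8 = 2000 bits.
Transmission delays (L/R per hop): 2, 0.2 μs; sum = 2.2 μs.
Propagation delays (d/s per hop): 35.7843, 0.0145 μs; sum = 35.7988 μs.
End-to-end = 38.0 μs.

38.0 μs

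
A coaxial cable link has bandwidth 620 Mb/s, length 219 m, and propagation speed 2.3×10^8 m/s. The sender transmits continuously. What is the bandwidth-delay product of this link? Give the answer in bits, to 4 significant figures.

590.3 bits

Propagation delay = 219 / 2.3e+08 = 9.52174e-07 s.
BDP = R × t_prop = 620000000 × 9.52174e-07 = 590.348 bits.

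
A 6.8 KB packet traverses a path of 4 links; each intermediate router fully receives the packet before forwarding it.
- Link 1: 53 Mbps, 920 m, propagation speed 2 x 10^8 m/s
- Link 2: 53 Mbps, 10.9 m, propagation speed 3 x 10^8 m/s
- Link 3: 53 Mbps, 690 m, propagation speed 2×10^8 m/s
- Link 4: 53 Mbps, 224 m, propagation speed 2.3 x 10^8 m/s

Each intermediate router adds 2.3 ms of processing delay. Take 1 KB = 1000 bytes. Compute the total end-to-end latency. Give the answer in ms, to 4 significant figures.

11.01 ms

L = 54400 bits.
Transmission delay per hop = L/R = 54400/53000000 = 1.02642 ms; 4 hops → 4.10566 ms.
Propagation delays (d/s per hop): 0.0046, 3.63333e-05, 0.00345, 0.000973913 ms; sum = 0.00906025 ms.
Processing at 3 router(s): 3 × 2.3 ms = 6.9 ms.
End-to-end = 11.01 ms.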